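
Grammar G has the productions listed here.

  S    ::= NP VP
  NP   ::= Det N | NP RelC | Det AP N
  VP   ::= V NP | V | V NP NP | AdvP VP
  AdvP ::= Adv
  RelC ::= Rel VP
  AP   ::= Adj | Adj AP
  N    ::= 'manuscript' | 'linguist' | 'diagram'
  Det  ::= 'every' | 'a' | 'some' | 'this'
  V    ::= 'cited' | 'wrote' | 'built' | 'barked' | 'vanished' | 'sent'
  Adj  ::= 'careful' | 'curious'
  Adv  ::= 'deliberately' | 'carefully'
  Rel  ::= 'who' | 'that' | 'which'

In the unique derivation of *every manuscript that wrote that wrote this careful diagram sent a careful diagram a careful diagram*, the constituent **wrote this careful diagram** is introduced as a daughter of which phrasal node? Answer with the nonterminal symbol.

RelC

[S [NP [NP [NP [Det every] [N manuscript]] [RelC [Rel that] [VP [V wrote]]]] [RelC [Rel that] [VP [V wrote] [NP [Det this] [AP [Adj careful]] [N diagram]]]]] [VP [V sent] [NP [Det a] [AP [Adj careful]] [N diagram]] [NP [Det a] [AP [Adj careful]] [N diagram]]]]
The span 'wrote this careful diagram' is the VP node built by VP → V NP.
Its mother is the RelC built by RelC → Rel VP.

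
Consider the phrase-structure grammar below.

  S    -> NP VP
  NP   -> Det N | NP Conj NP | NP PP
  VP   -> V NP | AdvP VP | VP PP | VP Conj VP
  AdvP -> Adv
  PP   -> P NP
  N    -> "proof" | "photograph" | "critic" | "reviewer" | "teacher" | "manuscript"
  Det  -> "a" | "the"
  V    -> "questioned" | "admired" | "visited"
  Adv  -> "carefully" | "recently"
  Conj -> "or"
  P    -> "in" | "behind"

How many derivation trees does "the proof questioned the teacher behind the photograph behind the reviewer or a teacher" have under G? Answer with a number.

Two of the 9 distinct bracketings:
[S [NP [Det the] [N proof]] [VP [V questioned] [NP [NP [NP [Det the] [N teacher]] [PP [P behind] [NP [NP [Det the] [N photograph]] [PP [P behind] [NP [Det the] [N reviewer]]]]]] [Conj or] [NP [Det a] [N teacher]]]]]
[S [NP [Det the] [N proof]] [VP [V questioned] [NP [NP [NP [NP [Det the] [N teacher]] [PP [P behind] [NP [Det the] [N photograph]]]] [PP [P behind] [NP [Det the] [N reviewer]]]] [Conj or] [NP [Det a] [N teacher]]]]]
The trees differ in how a recursive rule is bracketed over the same span.

9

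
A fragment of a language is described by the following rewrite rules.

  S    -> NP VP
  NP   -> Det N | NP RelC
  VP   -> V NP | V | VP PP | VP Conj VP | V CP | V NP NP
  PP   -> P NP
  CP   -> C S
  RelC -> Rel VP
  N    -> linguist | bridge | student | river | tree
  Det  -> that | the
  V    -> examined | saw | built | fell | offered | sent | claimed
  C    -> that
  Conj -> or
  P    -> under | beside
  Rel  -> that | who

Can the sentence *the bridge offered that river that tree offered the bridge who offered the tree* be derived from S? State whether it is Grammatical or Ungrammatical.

For S → NP VP, the only prefix that parses as NP is 'the bridge', but the remainder 'offered that river that tree offered the bridge who offered the tree' is not a VP under these rules.

Ungrammatical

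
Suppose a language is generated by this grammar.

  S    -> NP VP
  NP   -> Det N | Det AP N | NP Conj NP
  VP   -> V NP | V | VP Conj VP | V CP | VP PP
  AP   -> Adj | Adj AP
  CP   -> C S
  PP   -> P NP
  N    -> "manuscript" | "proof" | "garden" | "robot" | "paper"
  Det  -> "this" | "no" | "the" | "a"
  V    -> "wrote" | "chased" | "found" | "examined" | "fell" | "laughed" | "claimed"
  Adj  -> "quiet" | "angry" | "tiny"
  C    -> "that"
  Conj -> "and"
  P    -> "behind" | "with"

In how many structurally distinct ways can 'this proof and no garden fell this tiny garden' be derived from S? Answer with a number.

1

[S [NP [NP [Det this] [N proof]] [Conj and] [NP [Det no] [N garden]]] [VP [V fell] [NP [Det this] [AP [Adj tiny]] [N garden]]]]
No rule offers an alternative attachment or grouping for any span, so this is the only derivation.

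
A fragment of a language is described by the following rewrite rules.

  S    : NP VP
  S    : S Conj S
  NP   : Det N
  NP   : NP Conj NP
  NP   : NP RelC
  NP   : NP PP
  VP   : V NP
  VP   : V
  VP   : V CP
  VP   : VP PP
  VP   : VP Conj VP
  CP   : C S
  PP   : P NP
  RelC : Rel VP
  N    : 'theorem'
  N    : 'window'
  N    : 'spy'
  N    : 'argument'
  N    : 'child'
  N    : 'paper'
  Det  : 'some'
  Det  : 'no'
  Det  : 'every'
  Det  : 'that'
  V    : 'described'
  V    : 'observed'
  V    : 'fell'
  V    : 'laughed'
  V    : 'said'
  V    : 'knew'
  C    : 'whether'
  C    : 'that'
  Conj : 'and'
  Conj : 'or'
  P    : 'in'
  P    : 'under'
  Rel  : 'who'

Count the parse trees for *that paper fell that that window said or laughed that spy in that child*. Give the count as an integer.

Two of the 7 distinct bracketings:
[S [NP [Det that] [N paper]] [VP [V fell] [CP [C that] [S [NP [Det that] [N window]] [VP [VP [VP [V said]] [Conj or] [VP [V laughed] [NP [Det that] [N spy]]]] [PP [P in] [NP [Det that] [N child]]]]]]]]
[S [NP [Det that] [N paper]] [VP [V fell] [CP [C that] [S [NP [Det that] [N window]] [VP [VP [V said]] [Conj or] [VP [V laughed] [NP [NP [Det that] [N spy]] [PP [P in] [NP [Det that] [N child]]]]]]]]]]
The difference turns on whether NP → NP PP is used at the relevant span, versus an alternative expansion of NP.

7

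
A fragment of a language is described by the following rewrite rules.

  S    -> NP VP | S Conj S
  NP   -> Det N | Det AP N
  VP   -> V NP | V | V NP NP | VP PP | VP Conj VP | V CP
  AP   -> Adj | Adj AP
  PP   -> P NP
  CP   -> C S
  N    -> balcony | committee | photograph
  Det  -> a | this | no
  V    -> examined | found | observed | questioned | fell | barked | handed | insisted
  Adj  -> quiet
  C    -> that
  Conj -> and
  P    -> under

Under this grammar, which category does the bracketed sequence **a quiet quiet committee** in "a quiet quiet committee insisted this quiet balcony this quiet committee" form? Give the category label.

NP

S
  NP
    Det: a
    AP
      Adj: quiet
      AP
        Adj: quiet
    N: committee
  VP
    V: insisted
    NP
      Det: this
      AP
        Adj: quiet
      N: balcony
    NP
      Det: this
      AP
        Adj: quiet
      N: committee
The span 'a quiet quiet committee' is the NP node built by NP → Det AP N.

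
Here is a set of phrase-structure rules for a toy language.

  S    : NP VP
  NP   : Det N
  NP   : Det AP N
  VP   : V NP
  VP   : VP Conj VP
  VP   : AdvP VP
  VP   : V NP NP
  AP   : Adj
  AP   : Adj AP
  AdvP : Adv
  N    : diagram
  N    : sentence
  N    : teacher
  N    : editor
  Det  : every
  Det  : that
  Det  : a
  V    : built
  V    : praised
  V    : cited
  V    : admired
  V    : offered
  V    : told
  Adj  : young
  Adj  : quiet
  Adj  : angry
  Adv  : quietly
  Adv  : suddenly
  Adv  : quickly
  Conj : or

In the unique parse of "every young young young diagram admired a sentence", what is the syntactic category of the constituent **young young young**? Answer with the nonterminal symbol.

AP

[S [NP [Det every] [AP [Adj young] [AP [Adj young] [AP [Adj young]]]] [N diagram]] [VP [V admired] [NP [Det a] [N sentence]]]]
The span 'young young young' is the AP node built by AP → Adj AP.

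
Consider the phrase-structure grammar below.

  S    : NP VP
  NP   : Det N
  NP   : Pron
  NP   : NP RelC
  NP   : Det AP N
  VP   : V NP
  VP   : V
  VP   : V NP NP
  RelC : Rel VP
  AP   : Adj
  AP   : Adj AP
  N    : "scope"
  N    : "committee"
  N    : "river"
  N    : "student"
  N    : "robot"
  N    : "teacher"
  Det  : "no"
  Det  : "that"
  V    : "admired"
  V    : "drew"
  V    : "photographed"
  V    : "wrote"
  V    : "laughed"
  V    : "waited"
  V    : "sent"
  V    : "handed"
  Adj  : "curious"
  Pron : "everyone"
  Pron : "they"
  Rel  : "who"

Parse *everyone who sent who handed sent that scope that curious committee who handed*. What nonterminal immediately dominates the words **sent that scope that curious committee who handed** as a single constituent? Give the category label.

[S [NP [NP [NP [Pron everyone]] [RelC [Rel who] [VP [V sent]]]] [RelC [Rel who] [VP [V handed]]]] [VP [V sent] [NP [Det that] [N scope]] [NP [NP [Det that] [AP [Adj curious]] [N committee]] [RelC [Rel who] [VP [V handed]]]]]]
The span 'sent that scope that curious committee who handed' is the VP node built by VP → V NP NP.

VP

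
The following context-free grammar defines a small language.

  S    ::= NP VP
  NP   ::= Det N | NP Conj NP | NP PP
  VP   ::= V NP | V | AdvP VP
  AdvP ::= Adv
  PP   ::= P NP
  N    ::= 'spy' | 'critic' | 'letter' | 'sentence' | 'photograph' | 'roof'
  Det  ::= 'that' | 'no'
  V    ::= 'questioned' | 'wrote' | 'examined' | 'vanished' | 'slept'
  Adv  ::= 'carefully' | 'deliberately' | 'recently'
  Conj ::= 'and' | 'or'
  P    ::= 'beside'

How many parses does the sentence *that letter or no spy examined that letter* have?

[S [NP [NP [Det that] [N letter]] [Conj or] [NP [Det no] [N spy]]] [VP [V examined] [NP [Det that] [N letter]]]]
No rule offers an alternative attachment or grouping for any span, so this is the only derivation.

1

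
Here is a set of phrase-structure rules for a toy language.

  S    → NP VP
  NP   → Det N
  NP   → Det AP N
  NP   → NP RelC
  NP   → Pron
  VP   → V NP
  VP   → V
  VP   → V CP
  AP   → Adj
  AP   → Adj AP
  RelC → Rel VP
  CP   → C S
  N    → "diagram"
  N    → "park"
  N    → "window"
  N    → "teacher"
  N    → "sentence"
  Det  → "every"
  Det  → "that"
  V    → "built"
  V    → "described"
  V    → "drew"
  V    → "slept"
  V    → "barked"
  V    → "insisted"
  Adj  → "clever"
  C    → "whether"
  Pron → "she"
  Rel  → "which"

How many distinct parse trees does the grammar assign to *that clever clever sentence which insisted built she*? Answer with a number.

1

[S [NP [NP [Det that] [AP [Adj clever] [AP [Adj clever]]] [N sentence]] [RelC [Rel which] [VP [V insisted]]]] [VP [V built] [NP [Pron she]]]]
No rule offers an alternative attachment or grouping for any span, so this is the only derivation.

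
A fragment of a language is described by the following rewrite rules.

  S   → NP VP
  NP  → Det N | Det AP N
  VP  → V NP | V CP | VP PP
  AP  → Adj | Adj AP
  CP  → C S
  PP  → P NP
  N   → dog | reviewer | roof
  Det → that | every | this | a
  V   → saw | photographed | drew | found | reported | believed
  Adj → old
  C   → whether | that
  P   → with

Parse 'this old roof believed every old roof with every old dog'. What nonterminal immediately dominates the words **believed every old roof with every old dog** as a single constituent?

VP

[S [NP [Det this] [AP [Adj old]] [N roof]] [VP [VP [V believed] [NP [Det every] [AP [Adj old]] [N roof]]] [PP [P with] [NP [Det every] [AP [Adj old]] [N dog]]]]]
The span 'believed every old roof with every old dog' is the VP node built by VP → VP PP.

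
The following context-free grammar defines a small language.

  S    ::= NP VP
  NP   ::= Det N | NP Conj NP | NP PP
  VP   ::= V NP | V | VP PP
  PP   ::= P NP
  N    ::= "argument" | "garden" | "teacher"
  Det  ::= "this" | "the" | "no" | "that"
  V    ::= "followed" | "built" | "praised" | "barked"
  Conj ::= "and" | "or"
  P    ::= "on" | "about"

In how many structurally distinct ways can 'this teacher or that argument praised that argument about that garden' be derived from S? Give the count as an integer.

2

The two bracketings:
[S [NP [NP [Det this] [N teacher]] [Conj or] [NP [Det that] [N argument]]] [VP [V praised] [NP [NP [Det that] [N argument]] [PP [P about] [NP [Det that] [N garden]]]]]]
[S [NP [NP [Det this] [N teacher]] [Conj or] [NP [Det that] [N argument]]] [VP [VP [V praised] [NP [Det that] [N argument]]] [PP [P about] [NP [Det that] [N garden]]]]]
The difference turns on whether NP → NP PP is used at the relevant span, versus an alternative expansion of NP.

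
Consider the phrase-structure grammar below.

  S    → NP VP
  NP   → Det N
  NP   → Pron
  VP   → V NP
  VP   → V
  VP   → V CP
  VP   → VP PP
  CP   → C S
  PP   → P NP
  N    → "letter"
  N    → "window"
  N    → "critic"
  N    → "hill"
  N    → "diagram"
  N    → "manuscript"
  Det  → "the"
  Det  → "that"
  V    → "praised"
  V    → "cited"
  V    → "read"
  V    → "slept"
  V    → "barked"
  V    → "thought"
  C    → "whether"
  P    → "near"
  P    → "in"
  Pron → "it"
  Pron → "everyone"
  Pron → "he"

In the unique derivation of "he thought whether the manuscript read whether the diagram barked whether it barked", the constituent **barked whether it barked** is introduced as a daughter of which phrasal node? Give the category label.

S

[S [NP [Pron he]] [VP [V thought] [CP [C whether] [S [NP [Det the] [N manuscript]] [VP [V read] [CP [C whether] [S [NP [Det the] [N diagram]] [VP [V barked] [CP [C whether] [S [NP [Pron it]] [VP [V barked]]]]]]]]]]]]
The span 'barked whether it barked' is the VP node built by VP → V CP.
Its mother is the S built by S → NP VP.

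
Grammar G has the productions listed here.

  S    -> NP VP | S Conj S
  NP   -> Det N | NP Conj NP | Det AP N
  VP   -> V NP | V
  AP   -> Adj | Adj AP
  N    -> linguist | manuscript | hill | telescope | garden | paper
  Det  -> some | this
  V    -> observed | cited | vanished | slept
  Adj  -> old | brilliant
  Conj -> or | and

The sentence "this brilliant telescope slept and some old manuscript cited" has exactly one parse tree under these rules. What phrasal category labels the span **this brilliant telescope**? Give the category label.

NP

S
  S
    NP
      Det: this
      AP
        Adj: brilliant
      N: telescope
    VP
      V: slept
  Conj: and
  S
    NP
      Det: some
      AP
        Adj: old
      N: manuscript
    VP
      V: cited
The span 'this brilliant telescope' is the NP node built by NP → Det AP N.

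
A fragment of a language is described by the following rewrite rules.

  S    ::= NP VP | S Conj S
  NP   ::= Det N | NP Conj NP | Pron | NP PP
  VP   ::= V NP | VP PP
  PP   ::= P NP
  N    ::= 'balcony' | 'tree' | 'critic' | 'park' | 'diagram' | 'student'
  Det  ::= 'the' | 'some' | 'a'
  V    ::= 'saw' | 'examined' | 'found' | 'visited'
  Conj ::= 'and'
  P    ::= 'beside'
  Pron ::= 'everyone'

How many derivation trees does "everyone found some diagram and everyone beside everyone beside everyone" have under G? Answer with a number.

Two of the 9 distinct bracketings:
[S [NP [Pron everyone]] [VP [V found] [NP [NP [Det some] [N diagram]] [Conj and] [NP [NP [Pron everyone]] [PP [P beside] [NP [NP [Pron everyone]] [PP [P beside] [NP [Pron everyone]]]]]]]]]
[S [NP [Pron everyone]] [VP [V found] [NP [NP [Det some] [N diagram]] [Conj and] [NP [NP [NP [Pron everyone]] [PP [P beside] [NP [Pron everyone]]]] [PP [P beside] [NP [Pron everyone]]]]]]]
The trees differ in how a recursive rule is bracketed over the same span.

9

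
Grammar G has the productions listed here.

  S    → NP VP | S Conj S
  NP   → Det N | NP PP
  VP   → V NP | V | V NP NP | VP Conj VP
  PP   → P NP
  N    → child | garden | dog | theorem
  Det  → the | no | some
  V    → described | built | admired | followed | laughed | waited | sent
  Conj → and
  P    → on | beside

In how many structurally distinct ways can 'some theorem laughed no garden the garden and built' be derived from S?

1

[S [NP [Det some] [N theorem]] [VP [VP [V laughed] [NP [Det no] [N garden]] [NP [Det the] [N garden]]] [Conj and] [VP [V built]]]]
No rule offers an alternative attachment or grouping for any span, so this is the only derivation.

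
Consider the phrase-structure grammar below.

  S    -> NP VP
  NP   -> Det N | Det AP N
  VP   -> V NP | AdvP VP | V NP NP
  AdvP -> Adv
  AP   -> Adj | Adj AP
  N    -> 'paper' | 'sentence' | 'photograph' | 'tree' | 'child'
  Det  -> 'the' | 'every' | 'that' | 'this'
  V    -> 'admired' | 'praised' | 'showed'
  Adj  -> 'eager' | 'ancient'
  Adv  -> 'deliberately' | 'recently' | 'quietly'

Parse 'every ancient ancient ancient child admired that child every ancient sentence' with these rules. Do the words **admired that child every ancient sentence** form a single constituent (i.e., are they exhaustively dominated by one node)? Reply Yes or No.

Yes

[S [NP [Det every] [AP [Adj ancient] [AP [Adj ancient] [AP [Adj ancient]]]] [N child]] [VP [V admired] [NP [Det that] [N child]] [NP [Det every] [AP [Adj ancient]] [N sentence]]]]
The words 'admired that child every ancient sentence' are exhaustively dominated by a single VP node (built by VP → V NP NP), so they form a constituent.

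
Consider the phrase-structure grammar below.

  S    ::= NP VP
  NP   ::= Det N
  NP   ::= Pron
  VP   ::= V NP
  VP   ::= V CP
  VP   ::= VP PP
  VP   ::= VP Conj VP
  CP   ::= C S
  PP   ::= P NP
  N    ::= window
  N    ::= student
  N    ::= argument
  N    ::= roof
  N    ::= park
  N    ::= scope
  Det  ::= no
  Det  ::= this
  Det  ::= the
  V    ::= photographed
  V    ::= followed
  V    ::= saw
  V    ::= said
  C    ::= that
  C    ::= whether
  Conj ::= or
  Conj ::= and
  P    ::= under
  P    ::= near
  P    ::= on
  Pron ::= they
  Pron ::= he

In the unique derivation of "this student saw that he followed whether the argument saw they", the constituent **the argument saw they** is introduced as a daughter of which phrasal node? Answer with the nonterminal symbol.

CP

[S [NP [Det this] [N student]] [VP [V saw] [CP [C that] [S [NP [Pron he]] [VP [V followed] [CP [C whether] [S [NP [Det the] [N argument]] [VP [V saw] [NP [Pron they]]]]]]]]]]
The span 'the argument saw they' is the S node built by S → NP VP.
Its mother is the CP built by CP → C S.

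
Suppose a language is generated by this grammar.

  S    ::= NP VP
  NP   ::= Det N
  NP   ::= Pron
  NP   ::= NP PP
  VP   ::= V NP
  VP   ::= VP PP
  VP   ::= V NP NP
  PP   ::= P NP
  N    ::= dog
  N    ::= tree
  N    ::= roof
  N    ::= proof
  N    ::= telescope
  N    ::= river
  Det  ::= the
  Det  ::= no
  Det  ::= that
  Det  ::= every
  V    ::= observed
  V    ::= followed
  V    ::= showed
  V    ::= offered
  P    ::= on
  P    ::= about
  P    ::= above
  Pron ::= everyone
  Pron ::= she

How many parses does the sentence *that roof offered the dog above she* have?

The two bracketings:
[S [NP [Det that] [N roof]] [VP [V offered] [NP [NP [Det the] [N dog]] [PP [P above] [NP [Pron she]]]]]]
[S [NP [Det that] [N roof]] [VP [VP [V offered] [NP [Det the] [N dog]]] [PP [P above] [NP [Pron she]]]]]
The difference turns on whether NP → NP PP is used at the relevant span, versus an alternative expansion of NP.

2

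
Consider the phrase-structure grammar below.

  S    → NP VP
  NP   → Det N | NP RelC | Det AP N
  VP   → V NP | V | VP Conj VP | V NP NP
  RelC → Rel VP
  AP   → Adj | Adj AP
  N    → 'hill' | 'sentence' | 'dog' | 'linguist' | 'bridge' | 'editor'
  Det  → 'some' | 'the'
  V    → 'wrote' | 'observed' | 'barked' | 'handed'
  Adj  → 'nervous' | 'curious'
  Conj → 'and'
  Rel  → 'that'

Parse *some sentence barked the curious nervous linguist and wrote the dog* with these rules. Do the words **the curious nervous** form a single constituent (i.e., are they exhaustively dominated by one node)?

[S [NP [Det some] [N sentence]] [VP [VP [V barked] [NP [Det the] [AP [Adj curious] [AP [Adj nervous]]] [N linguist]]] [Conj and] [VP [V wrote] [NP [Det the] [N dog]]]]]
The smallest constituent containing 'the curious nervous' is the NP spanning 'the curious nervous linguist'; no single node in the tree dominates exactly the given words.

No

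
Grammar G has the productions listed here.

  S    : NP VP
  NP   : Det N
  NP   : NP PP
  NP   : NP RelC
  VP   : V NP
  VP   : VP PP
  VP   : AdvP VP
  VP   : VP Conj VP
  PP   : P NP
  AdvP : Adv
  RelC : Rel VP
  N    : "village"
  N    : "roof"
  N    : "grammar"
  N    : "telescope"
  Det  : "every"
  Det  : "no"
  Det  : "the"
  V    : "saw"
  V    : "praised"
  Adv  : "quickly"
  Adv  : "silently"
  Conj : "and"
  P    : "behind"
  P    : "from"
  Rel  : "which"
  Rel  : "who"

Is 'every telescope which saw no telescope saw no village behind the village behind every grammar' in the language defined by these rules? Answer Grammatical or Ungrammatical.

S
  NP
    NP
      Det: every
      N: telescope
    RelC
      Rel: which
      VP
        V: saw
        NP
          Det: no
          N: telescope
  VP
    V: saw
    NP
      NP
        Det: no
        N: village
      PP
        P: behind
        NP
          NP
            Det: the
            N: village
          PP
            P: behind
            NP
              Det: every
              N: grammar
The bracketing above is licensed at every node by one of the given productions, with S at the root.

Grammatical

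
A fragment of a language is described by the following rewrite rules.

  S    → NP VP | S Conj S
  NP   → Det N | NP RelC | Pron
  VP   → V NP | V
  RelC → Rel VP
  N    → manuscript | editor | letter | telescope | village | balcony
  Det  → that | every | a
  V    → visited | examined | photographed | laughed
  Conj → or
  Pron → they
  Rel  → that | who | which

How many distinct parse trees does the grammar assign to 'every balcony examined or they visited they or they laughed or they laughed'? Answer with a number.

Two of the 5 distinct bracketings:
[S [S [NP [Det every] [N balcony]] [VP [V examined]]] [Conj or] [S [S [NP [Pron they]] [VP [V visited] [NP [Pron they]]]] [Conj or] [S [S [NP [Pron they]] [VP [V laughed]]] [Conj or] [S [NP [Pron they]] [VP [V laughed]]]]]]
[S [S [NP [Det every] [N balcony]] [VP [V examined]]] [Conj or] [S [S [S [NP [Pron they]] [VP [V visited] [NP [Pron they]]]] [Conj or] [S [NP [Pron they]] [VP [V laughed]]]] [Conj or] [S [NP [Pron they]] [VP [V laughed]]]]]
The trees differ in how a recursive rule is bracketed over the same span.

5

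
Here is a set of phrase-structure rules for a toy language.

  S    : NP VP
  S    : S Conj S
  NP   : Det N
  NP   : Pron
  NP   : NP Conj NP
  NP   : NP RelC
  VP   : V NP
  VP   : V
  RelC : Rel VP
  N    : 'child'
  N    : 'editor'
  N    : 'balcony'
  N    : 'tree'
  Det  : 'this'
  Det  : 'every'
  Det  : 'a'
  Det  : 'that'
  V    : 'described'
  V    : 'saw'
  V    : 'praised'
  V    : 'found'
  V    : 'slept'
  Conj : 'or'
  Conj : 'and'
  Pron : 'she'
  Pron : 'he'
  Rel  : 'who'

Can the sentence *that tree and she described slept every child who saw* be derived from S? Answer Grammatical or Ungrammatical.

For S → NP VP, every NP-prefix leaves a non-VP remainder: after 'that tree' the remainder is not a VP; after 'that tree and she' the remainder is not a VP. The alternative S rule S → S Conj S likewise has no satisfying split.

Ungrammatical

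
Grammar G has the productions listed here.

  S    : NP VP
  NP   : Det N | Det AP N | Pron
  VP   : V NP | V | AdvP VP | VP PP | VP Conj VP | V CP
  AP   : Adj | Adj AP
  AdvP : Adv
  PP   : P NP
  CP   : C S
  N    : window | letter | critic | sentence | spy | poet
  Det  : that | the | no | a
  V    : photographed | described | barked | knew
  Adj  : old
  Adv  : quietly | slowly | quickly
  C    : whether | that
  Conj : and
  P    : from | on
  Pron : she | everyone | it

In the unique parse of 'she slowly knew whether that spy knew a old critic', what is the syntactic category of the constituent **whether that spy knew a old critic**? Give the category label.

[S [NP [Pron she]] [VP [AdvP [Adv slowly]] [VP [V knew] [CP [C whether] [S [NP [Det that] [N spy]] [VP [V knew] [NP [Det a] [AP [Adj old]] [N critic]]]]]]]]
The span 'whether that spy knew a old critic' is the CP node built by CP → C S.

CP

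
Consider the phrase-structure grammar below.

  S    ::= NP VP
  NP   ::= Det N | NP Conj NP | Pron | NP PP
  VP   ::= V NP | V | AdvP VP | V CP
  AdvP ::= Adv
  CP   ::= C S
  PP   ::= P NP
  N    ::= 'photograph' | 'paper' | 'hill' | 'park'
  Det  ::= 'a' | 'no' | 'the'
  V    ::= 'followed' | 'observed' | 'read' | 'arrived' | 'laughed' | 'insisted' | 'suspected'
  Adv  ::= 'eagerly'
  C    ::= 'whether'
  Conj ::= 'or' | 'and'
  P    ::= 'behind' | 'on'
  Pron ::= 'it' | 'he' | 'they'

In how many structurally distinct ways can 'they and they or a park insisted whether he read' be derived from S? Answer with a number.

2

The two bracketings:
[S [NP [NP [Pron they]] [Conj and] [NP [NP [Pron they]] [Conj or] [NP [Det a] [N park]]]] [VP [V insisted] [CP [C whether] [S [NP [Pron he]] [VP [V read]]]]]]
[S [NP [NP [NP [Pron they]] [Conj and] [NP [Pron they]]] [Conj or] [NP [Det a] [N park]]] [VP [V insisted] [CP [C whether] [S [NP [Pron he]] [VP [V read]]]]]]
The trees differ in how a recursive rule is bracketed over the same span.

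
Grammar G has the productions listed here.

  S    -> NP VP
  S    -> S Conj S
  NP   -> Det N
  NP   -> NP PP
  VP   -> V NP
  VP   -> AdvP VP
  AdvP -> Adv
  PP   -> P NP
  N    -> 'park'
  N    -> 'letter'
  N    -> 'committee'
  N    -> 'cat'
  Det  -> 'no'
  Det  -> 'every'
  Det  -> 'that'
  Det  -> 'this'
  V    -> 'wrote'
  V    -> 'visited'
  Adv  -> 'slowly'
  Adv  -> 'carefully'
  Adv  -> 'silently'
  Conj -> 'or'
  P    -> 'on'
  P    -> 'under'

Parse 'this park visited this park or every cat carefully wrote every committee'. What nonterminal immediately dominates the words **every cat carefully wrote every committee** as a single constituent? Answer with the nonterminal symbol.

S

[S [S [NP [Det this] [N park]] [VP [V visited] [NP [Det this] [N park]]]] [Conj or] [S [NP [Det every] [N cat]] [VP [AdvP [Adv carefully]] [VP [V wrote] [NP [Det every] [N committee]]]]]]
The span 'every cat carefully wrote every committee' is the S node built by S → NP VP.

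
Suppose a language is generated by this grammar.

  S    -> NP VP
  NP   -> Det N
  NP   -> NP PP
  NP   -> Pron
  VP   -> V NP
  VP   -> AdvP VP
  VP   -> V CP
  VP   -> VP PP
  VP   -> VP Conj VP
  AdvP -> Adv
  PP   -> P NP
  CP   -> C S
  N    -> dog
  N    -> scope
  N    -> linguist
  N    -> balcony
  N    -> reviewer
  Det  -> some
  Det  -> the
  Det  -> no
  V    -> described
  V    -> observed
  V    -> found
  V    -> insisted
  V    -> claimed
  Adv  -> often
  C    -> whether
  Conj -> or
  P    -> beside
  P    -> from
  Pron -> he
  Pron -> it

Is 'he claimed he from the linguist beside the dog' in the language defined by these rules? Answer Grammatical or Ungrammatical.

Grammatical

[S [NP [Pron he]] [VP [V claimed] [NP [NP [Pron he]] [PP [P from] [NP [NP [Det the] [N linguist]] [PP [P beside] [NP [Det the] [N dog]]]]]]]]
Every word is introduced by a lexical rule and the phrasal rules combine the resulting categories into a single S.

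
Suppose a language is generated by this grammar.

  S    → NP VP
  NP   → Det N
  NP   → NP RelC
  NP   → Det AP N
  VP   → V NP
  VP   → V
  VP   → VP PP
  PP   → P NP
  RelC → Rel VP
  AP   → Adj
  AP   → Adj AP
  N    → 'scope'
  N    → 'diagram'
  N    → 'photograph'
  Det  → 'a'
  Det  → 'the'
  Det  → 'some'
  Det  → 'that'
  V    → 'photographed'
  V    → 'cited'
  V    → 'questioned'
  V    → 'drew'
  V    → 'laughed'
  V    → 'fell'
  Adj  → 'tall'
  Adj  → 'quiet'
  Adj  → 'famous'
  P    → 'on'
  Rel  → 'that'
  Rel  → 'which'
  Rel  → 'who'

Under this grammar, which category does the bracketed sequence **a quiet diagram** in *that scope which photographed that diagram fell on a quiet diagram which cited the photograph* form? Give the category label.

NP

[S [NP [NP [Det that] [N scope]] [RelC [Rel which] [VP [V photographed] [NP [Det that] [N diagram]]]]] [VP [VP [V fell]] [PP [P on] [NP [NP [Det a] [AP [Adj quiet]] [N diagram]] [RelC [Rel which] [VP [V cited] [NP [Det the] [N photograph]]]]]]]]
The span 'a quiet diagram' is the NP node built by NP → Det AP N.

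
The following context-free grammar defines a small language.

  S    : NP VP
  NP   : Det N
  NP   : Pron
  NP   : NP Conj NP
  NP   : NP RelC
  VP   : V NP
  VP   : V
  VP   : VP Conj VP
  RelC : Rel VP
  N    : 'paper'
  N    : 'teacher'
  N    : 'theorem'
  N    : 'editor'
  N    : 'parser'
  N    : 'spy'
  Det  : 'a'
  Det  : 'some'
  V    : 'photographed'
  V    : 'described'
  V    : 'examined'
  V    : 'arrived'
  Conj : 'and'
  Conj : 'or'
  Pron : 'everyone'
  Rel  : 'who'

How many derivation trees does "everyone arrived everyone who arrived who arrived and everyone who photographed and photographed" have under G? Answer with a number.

Two of the 4 distinct bracketings:
[S [NP [Pron everyone]] [VP [V arrived] [NP [NP [NP [NP [Pron everyone]] [RelC [Rel who] [VP [V arrived]]]] [RelC [Rel who] [VP [V arrived]]]] [Conj and] [NP [NP [Pron everyone]] [RelC [Rel who] [VP [VP [V photographed]] [Conj and] [VP [V photographed]]]]]]]]
[S [NP [Pron everyone]] [VP [V arrived] [NP [NP [NP [NP [NP [Pron everyone]] [RelC [Rel who] [VP [V arrived]]]] [RelC [Rel who] [VP [V arrived]]]] [Conj and] [NP [Pron everyone]]] [RelC [Rel who] [VP [VP [V photographed]] [Conj and] [VP [V photographed]]]]]]]
The trees differ in how a recursive rule is bracketed over the same span.

4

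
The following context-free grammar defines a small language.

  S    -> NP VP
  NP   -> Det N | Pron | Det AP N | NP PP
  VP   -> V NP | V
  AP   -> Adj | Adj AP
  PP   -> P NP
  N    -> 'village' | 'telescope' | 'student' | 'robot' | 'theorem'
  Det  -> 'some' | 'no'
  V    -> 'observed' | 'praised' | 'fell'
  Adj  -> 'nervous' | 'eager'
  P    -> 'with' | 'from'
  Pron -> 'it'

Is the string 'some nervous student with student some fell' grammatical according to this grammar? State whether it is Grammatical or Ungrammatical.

Ungrammatical

A P word can never sit immediately before an N word in any string this grammar generates, so the substring 'with student' rules out a derivation.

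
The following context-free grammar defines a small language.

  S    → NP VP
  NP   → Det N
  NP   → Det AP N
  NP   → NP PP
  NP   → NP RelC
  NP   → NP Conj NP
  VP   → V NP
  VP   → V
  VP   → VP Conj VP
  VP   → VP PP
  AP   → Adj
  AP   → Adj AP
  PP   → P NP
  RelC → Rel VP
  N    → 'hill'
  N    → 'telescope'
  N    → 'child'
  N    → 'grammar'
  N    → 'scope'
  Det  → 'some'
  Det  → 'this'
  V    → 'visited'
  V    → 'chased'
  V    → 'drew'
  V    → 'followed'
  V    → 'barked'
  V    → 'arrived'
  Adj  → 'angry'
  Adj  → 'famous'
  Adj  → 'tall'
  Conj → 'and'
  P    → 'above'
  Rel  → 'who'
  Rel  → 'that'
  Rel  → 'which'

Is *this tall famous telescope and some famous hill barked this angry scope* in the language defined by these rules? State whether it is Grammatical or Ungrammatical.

Grammatical

S
  NP
    NP
      Det: this
      AP
        Adj: tall
        AP
          Adj: famous
      N: telescope
    Conj: and
    NP
      Det: some
      AP
        Adj: famous
      N: hill
  VP
    V: barked
    NP
      Det: this
      AP
        Adj: angry
      N: scope
The bracketing above is licensed at every node by one of the given productions, with S at the root.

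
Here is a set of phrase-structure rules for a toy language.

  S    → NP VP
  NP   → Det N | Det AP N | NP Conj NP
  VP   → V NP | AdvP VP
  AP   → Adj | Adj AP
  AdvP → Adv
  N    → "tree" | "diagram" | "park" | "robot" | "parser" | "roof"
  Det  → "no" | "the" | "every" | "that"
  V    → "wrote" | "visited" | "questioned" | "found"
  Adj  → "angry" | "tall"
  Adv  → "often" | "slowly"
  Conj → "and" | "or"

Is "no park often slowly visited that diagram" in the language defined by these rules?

S
  NP
    Det: no
    N: park
  VP
    AdvP
      Adv: often
    VP
      AdvP
        Adv: slowly
      VP
        V: visited
        NP
          Det: that
          N: diagram
Each bracket corresponds to one application of a listed rule, so the string is derivable from S.

Grammatical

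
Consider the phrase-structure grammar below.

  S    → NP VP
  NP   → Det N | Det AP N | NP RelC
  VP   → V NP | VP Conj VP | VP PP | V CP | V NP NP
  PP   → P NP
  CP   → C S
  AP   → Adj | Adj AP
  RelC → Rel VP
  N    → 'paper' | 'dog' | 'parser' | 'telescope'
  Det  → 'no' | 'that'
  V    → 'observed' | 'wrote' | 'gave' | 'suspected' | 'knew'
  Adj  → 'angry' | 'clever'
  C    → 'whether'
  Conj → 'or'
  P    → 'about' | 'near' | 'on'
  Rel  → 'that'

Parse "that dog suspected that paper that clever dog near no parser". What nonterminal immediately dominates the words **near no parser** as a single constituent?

[S [NP [Det that] [N dog]] [VP [VP [V suspected] [NP [Det that] [N paper]] [NP [Det that] [AP [Adj clever]] [N dog]]] [PP [P near] [NP [Det no] [N parser]]]]]
The span 'near no parser' is the PP node built by PP → P NP.

PP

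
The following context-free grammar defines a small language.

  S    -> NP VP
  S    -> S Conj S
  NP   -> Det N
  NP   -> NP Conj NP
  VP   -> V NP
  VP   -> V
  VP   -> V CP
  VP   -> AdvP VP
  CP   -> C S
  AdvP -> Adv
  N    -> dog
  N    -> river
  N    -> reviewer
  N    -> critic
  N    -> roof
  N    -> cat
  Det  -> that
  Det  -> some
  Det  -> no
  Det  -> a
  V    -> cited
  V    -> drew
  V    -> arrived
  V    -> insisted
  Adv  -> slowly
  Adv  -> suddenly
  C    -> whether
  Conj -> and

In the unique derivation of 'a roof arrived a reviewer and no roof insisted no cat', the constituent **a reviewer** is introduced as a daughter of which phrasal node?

[S [S [NP [Det a] [N roof]] [VP [V arrived] [NP [Det a] [N reviewer]]]] [Conj and] [S [NP [Det no] [N roof]] [VP [V insisted] [NP [Det no] [N cat]]]]]
The span 'a reviewer' is the NP node built by NP → Det N.
Its mother is the VP built by VP → V NP.

VP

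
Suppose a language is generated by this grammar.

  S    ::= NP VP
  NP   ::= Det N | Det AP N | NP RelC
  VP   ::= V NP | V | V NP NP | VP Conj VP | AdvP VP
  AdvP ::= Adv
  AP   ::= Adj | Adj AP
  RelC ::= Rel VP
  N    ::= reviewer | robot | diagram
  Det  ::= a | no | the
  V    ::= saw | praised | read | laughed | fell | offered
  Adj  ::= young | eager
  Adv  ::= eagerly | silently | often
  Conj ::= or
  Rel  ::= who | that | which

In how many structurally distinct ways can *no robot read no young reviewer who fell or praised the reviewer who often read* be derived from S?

4

Two of the 4 distinct bracketings:
[S [NP [Det no] [N robot]] [VP [V read] [NP [NP [Det no] [AP [Adj young]] [N reviewer]] [RelC [Rel who] [VP [VP [V fell]] [Conj or] [VP [V praised] [NP [NP [Det the] [N reviewer]] [RelC [Rel who] [VP [AdvP [Adv often]] [VP [V read]]]]]]]]]]]
[S [NP [Det no] [N robot]] [VP [V read] [NP [NP [NP [Det no] [AP [Adj young]] [N reviewer]] [RelC [Rel who] [VP [VP [V fell]] [Conj or] [VP [V praised] [NP [Det the] [N reviewer]]]]]] [RelC [Rel who] [VP [AdvP [Adv often]] [VP [V read]]]]]]]
The trees differ in how a recursive rule is bracketed over the same span.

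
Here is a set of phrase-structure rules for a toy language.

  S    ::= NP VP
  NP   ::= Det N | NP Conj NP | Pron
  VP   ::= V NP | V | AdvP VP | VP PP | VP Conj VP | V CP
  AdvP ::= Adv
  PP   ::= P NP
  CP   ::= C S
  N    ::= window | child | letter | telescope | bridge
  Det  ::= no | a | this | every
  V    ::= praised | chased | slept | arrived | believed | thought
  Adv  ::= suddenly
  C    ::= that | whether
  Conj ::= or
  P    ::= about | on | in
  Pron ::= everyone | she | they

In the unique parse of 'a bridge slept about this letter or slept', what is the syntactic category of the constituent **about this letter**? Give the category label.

PP

[S [NP [Det a] [N bridge]] [VP [VP [VP [V slept]] [PP [P about] [NP [Det this] [N letter]]]] [Conj or] [VP [V slept]]]]
The span 'about this letter' is the PP node built by PP → P NP.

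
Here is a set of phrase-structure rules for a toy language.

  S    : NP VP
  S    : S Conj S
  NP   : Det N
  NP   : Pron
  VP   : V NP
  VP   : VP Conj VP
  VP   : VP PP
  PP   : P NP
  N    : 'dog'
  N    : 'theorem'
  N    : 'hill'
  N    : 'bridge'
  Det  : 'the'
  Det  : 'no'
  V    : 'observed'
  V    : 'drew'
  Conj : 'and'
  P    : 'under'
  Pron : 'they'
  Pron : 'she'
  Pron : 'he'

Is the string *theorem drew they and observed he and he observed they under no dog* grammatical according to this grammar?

For S → NP VP, no prefix of the string parses as an NP. The alternative S rule S → S Conj S likewise has no satisfying split.

Ungrammatical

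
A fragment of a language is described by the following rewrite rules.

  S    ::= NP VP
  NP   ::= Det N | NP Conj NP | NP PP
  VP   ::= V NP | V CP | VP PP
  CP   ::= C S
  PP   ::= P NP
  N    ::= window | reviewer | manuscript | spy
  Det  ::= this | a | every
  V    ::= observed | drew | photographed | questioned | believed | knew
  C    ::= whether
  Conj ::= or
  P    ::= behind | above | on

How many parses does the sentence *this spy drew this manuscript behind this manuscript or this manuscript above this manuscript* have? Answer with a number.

10

Two of the 10 distinct bracketings:
[S [NP [Det this] [N spy]] [VP [V drew] [NP [NP [NP [Det this] [N manuscript]] [PP [P behind] [NP [Det this] [N manuscript]]]] [Conj or] [NP [NP [Det this] [N manuscript]] [PP [P above] [NP [Det this] [N manuscript]]]]]]]
[S [NP [Det this] [N spy]] [VP [V drew] [NP [NP [Det this] [N manuscript]] [PP [P behind] [NP [NP [Det this] [N manuscript]] [Conj or] [NP [NP [Det this] [N manuscript]] [PP [P above] [NP [Det this] [N manuscript]]]]]]]]]
The trees differ in how a recursive rule is bracketed over the same span.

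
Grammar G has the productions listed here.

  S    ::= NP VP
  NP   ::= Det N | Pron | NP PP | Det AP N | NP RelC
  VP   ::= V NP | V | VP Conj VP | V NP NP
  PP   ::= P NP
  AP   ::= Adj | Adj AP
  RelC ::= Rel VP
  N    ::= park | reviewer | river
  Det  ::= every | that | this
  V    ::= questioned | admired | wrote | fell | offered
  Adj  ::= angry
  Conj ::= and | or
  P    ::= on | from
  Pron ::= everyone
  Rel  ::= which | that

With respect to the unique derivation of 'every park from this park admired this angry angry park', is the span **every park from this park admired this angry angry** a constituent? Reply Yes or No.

[S [NP [NP [Det every] [N park]] [PP [P from] [NP [Det this] [N park]]]] [VP [V admired] [NP [Det this] [AP [Adj angry] [AP [Adj angry]]] [N park]]]]
The smallest constituent containing 'every park from this park admired this angry angry' is the S spanning 'every park from this park admired this angry angry park'; no single node in the tree dominates exactly the given words.

No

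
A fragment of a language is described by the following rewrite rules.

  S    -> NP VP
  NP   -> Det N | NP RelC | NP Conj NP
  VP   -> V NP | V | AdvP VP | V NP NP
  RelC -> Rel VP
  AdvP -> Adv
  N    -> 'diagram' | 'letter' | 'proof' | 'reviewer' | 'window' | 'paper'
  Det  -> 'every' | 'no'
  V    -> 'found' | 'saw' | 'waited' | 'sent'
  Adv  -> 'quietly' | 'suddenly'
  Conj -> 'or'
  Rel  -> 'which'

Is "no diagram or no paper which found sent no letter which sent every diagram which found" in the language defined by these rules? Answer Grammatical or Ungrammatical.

S
  NP
    NP
      NP
        Det: no
        N: diagram
      Conj: or
      NP
        Det: no
        N: paper
    RelC
      Rel: which
      VP
        V: found
  VP
    V: sent
    NP
      NP
        Det: no
        N: letter
      RelC
        Rel: which
        VP
          V: sent
          NP
            NP
              Det: every
              N: diagram
            RelC
              Rel: which
              VP
                V: found
Every word is introduced by a lexical rule and the phrasal rules combine the resulting categories into a single S.

Grammatical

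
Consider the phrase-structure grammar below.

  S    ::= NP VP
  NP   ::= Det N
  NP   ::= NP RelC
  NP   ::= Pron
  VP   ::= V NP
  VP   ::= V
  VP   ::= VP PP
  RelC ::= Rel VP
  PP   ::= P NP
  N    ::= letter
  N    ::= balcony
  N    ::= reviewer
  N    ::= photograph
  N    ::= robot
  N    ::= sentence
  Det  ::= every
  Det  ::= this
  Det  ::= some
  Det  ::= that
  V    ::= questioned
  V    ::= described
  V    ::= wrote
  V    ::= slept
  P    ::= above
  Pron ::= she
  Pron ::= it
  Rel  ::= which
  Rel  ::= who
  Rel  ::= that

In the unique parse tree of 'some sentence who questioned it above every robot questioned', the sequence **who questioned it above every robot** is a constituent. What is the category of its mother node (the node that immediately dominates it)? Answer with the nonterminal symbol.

S
  NP
    NP
      Det: some
      N: sentence
    RelC
      Rel: who
      VP
        VP
          V: questioned
          NP
            Pron: it
        PP
          P: above
          NP
            Det: every
            N: robot
  VP
    V: questioned
The span 'who questioned it above every robot' is the RelC node built by RelC → Rel VP.
Its mother is the NP built by NP → NP RelC.

NP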